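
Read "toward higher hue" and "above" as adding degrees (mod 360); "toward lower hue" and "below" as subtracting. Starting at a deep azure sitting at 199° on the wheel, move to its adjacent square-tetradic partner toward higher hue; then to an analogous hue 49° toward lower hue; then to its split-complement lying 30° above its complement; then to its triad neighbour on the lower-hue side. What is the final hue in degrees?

199 + 90 = 289°   (square ↑)
289 − 49 = 240°   (analog 49° ↓)
240 + 210 = 450 → 450 − 360 = 90°   (split-comp 30° ↑)
90 − 120 = -30 → -30 + 360 = 330°   (triadic ↓)

330°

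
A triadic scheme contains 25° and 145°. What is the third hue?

265°

A triad spaces three hues 120° apart.
The full set is {25°, 145°, 265°}.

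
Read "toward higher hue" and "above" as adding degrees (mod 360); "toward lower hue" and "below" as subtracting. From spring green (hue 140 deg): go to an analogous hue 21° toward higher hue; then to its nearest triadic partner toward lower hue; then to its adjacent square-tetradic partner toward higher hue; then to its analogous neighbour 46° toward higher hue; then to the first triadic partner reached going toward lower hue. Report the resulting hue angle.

+21° (analog 21° ↑): 140 + 21 = 161°
−120° (triadic ↓): 161 − 120 = 41°
+90° (square ↑): 41 + 90 = 131°
+46° (analog 46° ↑): 131 + 46 = 177°
−120° (triadic ↓): 177 − 120 = 57°

57°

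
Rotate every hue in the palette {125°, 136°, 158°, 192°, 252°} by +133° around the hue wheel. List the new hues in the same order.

125 + 133 = 258°
136 + 133 = 269°
158 + 133 = 291°
192 + 133 = 325°
252 + 133 = 385 → 385 − 360 = 25°

258°, 269°, 291°, 325°, 25°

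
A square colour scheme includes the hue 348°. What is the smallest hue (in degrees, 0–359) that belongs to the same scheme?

78°

A square tetradic scheme places four hues every 90°.
The full set through 348° is {78°, 168°, 258°, 348°}.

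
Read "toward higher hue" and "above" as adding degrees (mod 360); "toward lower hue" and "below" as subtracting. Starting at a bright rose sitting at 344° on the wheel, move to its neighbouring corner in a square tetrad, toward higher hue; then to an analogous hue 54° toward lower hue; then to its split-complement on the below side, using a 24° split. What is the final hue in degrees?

176°

344 + 90 = 434 → 434 − 360 = 74°   (square ↑)
74 − 54 = 20°   (analog 54° ↓)
20 + 156 = 176°   (split-comp 24° ↓)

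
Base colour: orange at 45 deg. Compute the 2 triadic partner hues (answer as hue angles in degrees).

165° and 285°

45 + 120 = 165°
45 + 240 = 285°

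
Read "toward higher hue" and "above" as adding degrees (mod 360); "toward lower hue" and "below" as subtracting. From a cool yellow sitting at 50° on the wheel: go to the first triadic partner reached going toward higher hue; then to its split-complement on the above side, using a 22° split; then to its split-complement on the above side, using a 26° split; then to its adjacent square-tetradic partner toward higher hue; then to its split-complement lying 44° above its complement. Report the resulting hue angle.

172°

+120° (triadic ↑): 50 + 120 = 170°
+202° (split-comp 22° ↑): 170 + 202 = 372 → 372 − 360 = 12°
+206° (split-comp 26° ↑): 12 + 206 = 218°
+90° (square ↑): 218 + 90 = 308°
+224° (split-comp 44° ↑): 308 + 224 = 532 → 532 − 360 = 172°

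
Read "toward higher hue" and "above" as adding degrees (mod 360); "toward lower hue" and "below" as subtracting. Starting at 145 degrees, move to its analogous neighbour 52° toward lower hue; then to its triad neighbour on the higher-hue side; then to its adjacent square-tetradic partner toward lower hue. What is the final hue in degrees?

analog 52° ↓ −52°: 145 − 52 = 93°
triadic ↑ +120°: 93 + 120 = 213°
square ↓ −90°: 213 − 90 = 123°

123°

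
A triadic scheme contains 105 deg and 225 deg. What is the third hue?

A triad spaces three hues 120° apart.
The full set is {105°, 225°, 345°}.

345°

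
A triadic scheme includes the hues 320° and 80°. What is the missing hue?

200°

A triad places three hues 120° apart.
The full set through 80° is {80°, 200°, 320°}.
Given {80°, 320°}, the missing hue is 200°.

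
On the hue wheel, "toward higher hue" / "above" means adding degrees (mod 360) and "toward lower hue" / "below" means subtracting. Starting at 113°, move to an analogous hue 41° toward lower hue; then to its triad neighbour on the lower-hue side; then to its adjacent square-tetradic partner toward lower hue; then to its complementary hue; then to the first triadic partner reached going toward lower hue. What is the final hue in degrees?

analog 41° ↓ −41°: 113 − 41 = 72°
triadic ↓ −120°: 72 − 120 = -48 → -48 + 360 = 312°
square ↓ −90°: 312 − 90 = 222°
complement +180°: 222 + 180 = 402 → 402 − 360 = 42°
triadic ↓ −120°: 42 − 120 = -78 → -78 + 360 = 282°

282°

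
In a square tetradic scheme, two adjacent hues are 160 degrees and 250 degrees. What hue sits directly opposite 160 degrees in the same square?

340°

A square tetradic scheme places four hues 90° apart; opposite corners are 180° apart.
160 + 180 = 340°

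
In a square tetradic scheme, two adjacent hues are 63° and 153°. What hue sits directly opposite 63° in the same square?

A square tetradic scheme places four hues 90° apart; opposite corners are 180° apart.
63 + 180 = 243°

243°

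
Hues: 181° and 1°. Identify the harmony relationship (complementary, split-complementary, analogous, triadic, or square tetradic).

Sort the hues: 1°, 181°.
Successive gaps around the wheel: 180°, 180°.
Two hues 180° apart are complementary.

complementary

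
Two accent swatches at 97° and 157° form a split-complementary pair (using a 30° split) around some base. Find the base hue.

307°

The accents sit 30° either side of the complement, so the complement is their short-arc midpoint on the wheel.
Short-arc midpoint of 97° and 157°: 127°.
Base is 180° from the complement: 127 − 180 = -53 → -53 + 360 = 307°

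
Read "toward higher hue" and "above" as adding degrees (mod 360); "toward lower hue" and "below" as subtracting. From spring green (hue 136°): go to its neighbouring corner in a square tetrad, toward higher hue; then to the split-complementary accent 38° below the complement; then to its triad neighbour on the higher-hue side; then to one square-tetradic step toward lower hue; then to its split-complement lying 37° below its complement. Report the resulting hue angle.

181°

+90° (square ↑): 136 + 90 = 226°
+142° (split-comp 38° ↓): 226 + 142 = 368 → 368 − 360 = 8°
+120° (triadic ↑): 8 + 120 = 128°
−90° (square ↓): 128 − 90 = 38°
+143° (split-comp 37° ↓): 38 + 143 = 181°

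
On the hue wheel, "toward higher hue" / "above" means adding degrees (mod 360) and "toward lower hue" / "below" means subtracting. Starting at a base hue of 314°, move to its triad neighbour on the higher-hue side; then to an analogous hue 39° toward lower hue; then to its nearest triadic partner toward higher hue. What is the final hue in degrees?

155°

314 + 120 = 434 → 434 − 360 = 74°   (triadic ↑)
74 − 39 = 35°   (analog 39° ↓)
35 + 120 = 155°   (triadic ↑)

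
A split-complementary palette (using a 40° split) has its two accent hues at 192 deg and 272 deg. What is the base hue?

52°

The accents sit 40° either side of the complement, so the complement is their short-arc midpoint on the wheel.
Short-arc midpoint of 192° and 272°: 232°.
Base is 180° from the complement: 232 − 180 = 52°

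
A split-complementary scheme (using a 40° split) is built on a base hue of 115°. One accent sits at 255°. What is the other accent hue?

335°

Split-complementary hues sit 40° either side of the complement.
Complement of the base 115°: 115 + 180 = 295°
The given accent 255° is 40° one side of 295°; the other accent sits 40° the other side: 295 + 40 = 335°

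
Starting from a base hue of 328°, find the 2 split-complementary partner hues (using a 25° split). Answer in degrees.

Split-complementary hues sit 25° either side of the complement.
Complement of 328°: 328 + 180 = 508 → 508 − 360 = 148°
148 − 25 = 123°
148 + 25 = 173°

123° and 173°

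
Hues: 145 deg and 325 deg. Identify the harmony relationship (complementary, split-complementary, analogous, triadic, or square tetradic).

complementary

Sort the hues: 145°, 325°.
Successive gaps around the wheel: 180°, 180°.
Two hues 180° apart are complementary.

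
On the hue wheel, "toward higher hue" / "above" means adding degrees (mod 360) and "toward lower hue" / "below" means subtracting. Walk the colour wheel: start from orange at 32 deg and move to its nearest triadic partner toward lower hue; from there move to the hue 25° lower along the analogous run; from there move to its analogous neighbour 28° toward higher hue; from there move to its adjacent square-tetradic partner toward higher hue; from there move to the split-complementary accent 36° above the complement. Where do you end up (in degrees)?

32 − 120 = -88 → -88 + 360 = 272°   (triadic ↓)
272 − 25 = 247°   (analog 25° ↓)
247 + 28 = 275°   (analog 28° ↑)
275 + 90 = 365 → 365 − 360 = 5°   (square ↑)
5 + 216 = 221°   (split-comp 36° ↑)

221°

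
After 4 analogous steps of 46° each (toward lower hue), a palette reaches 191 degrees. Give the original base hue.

4 steps of 46° (toward lower hue) give a net shift of −184°.
Start = end − shift: 191 + 184 = 375 → 375 − 360 = 15°

15°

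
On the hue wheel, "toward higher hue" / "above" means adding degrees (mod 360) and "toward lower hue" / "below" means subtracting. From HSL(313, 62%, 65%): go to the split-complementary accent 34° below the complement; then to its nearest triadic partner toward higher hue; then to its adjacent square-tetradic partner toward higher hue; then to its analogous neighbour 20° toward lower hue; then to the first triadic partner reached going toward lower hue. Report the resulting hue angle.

169°

split-comp 34° ↓ +146°: 313 + 146 = 459 → 459 − 360 = 99°
triadic ↑ +120°: 99 + 120 = 219°
square ↑ +90°: 219 + 90 = 309°
analog 20° ↓ −20°: 309 − 20 = 289°
triadic ↓ −120°: 289 − 120 = 169°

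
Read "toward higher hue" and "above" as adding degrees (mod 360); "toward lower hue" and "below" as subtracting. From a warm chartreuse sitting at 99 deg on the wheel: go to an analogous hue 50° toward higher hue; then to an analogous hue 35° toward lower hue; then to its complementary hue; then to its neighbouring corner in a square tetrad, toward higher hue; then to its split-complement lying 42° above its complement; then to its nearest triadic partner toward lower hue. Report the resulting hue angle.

126°

analog 50° ↑ +50°: 99 + 50 = 149°
analog 35° ↓ −35°: 149 − 35 = 114°
complement +180°: 114 + 180 = 294°
square ↑ +90°: 294 + 90 = 384 → 384 − 360 = 24°
split-comp 42° ↑ +222°: 24 + 222 = 246°
triadic ↓ −120°: 246 − 120 = 126°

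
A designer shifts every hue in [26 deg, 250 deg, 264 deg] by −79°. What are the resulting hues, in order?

307°, 171°, 185°

26 − 79 = -53 → -53 + 360 = 307°
250 − 79 = 171°
264 − 79 = 185°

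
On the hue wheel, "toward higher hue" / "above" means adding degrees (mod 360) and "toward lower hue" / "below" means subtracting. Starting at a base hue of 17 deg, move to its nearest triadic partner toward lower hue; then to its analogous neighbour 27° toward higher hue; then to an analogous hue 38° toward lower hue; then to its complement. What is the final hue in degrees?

17 − 120 = -103 → -103 + 360 = 257°   (triadic ↓)
257 + 27 = 284°   (analog 27° ↑)
284 − 38 = 246°   (analog 38° ↓)
246 + 180 = 426 → 426 − 360 = 66°   (complement)

66°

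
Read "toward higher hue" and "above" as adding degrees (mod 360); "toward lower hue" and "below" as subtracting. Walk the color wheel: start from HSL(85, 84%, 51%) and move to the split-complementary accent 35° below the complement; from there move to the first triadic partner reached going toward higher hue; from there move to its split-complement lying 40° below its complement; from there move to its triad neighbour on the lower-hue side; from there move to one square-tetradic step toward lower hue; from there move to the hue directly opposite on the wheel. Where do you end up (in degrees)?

100°

split-comp 35° ↓ +145°: 85 + 145 = 230°
triadic ↑ +120°: 230 + 120 = 350°
split-comp 40° ↓ +140°: 350 + 140 = 490 → 490 − 360 = 130°
triadic ↓ −120°: 130 − 120 = 10°
square ↓ −90°: 10 − 90 = -80 → -80 + 360 = 280°
complement +180°: 280 + 180 = 460 → 460 − 360 = 100°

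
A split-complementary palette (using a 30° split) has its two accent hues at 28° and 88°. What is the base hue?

238°

The accents sit 30° either side of the complement, so the complement is their short-arc midpoint on the wheel.
Short-arc midpoint of 28° and 88°: 58°.
Base is 180° from the complement: 58 − 180 = -122 → -122 + 360 = 238°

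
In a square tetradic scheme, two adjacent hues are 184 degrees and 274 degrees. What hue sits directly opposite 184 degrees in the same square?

A square tetradic scheme places four hues 90° apart; opposite corners are 180° apart.
184 + 180 = 364 → 364 − 360 = 4°

4°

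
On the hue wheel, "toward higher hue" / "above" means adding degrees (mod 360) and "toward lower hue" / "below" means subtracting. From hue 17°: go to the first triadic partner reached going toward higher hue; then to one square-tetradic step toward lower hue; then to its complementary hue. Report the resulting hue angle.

227°

17 + 120 = 137°   (triadic ↑)
137 − 90 = 47°   (square ↓)
47 + 180 = 227°   (complement)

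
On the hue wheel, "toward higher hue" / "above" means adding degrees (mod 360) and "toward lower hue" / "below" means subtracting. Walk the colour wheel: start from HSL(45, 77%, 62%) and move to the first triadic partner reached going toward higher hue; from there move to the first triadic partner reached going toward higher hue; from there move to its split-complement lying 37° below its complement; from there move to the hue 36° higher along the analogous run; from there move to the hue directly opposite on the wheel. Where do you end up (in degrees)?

45 + 120 = 165°   (triadic ↑)
165 + 120 = 285°   (triadic ↑)
285 + 143 = 428 → 428 − 360 = 68°   (split-comp 37° ↓)
68 + 36 = 104°   (analog 36° ↑)
104 + 180 = 284°   (complement)

284°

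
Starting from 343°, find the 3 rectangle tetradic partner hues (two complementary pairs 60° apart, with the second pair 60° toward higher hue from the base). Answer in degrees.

43°, 163°, 223°

A rectangular tetradic uses two complementary pairs 60° apart: offsets 0°, 60°, 180°, 240°.
343 + 60 = 403 → 403 − 360 = 43°
343 + 180 = 523 → 523 − 360 = 163°
343 + 240 = 583 → 583 − 360 = 223°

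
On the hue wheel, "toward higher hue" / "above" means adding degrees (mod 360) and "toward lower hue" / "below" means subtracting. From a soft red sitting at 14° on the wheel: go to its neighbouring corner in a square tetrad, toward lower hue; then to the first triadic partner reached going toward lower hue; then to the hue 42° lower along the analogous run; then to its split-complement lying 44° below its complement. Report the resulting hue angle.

258°

−90° (square ↓): 14 − 90 = -76 → -76 + 360 = 284°
−120° (triadic ↓): 284 − 120 = 164°
−42° (analog 42° ↓): 164 − 42 = 122°
+136° (split-comp 44° ↓): 122 + 136 = 258°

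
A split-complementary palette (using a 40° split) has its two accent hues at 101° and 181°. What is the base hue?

The accents sit 40° either side of the complement, so the complement is their short-arc midpoint on the wheel.
Short-arc midpoint of 101° and 181°: 141°.
Base is 180° from the complement: 141 − 180 = -39 → -39 + 360 = 321°

321°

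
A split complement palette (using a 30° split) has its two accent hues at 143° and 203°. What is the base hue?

353°

The accents sit 30° either side of the complement, so the complement is their short-arc midpoint on the wheel.
Short-arc midpoint of 143° and 203°: 173°.
Base is 180° from the complement: 173 − 180 = -7 → -7 + 360 = 353°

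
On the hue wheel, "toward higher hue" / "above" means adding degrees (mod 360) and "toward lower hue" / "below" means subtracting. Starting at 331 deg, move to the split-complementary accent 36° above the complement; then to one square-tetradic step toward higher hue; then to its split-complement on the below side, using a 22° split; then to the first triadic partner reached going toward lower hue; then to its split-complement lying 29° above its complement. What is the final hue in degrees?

+216° (split-comp 36° ↑): 331 + 216 = 547 → 547 − 360 = 187°
+90° (square ↑): 187 + 90 = 277°
+158° (split-comp 22° ↓): 277 + 158 = 435 → 435 − 360 = 75°
−120° (triadic ↓): 75 − 120 = -45 → -45 + 360 = 315°
+209° (split-comp 29° ↑): 315 + 209 = 524 → 524 − 360 = 164°

164°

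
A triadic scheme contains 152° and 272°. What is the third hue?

A triad spaces three hues 120° apart.
The full set is {32°, 152°, 272°}.

32°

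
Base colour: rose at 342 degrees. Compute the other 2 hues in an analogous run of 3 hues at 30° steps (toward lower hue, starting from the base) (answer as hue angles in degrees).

Analogous hues sit every 30° along the wheel.
342 − 30 = 312°
342 − 60 = 282°

312° and 282°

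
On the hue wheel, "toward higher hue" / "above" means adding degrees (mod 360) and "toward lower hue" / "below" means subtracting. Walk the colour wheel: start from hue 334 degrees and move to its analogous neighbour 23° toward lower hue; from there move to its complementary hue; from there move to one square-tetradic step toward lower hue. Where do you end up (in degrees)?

−23° (analog 23° ↓): 334 − 23 = 311°
+180° (complement): 311 + 180 = 491 → 491 − 360 = 131°
−90° (square ↓): 131 − 90 = 41°

41°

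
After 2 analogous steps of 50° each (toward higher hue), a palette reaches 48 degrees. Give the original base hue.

308°

2 steps of 50° (toward higher hue) give a net shift of +100°.
Start = end − shift: 48 − 100 = -52 → -52 + 360 = 308°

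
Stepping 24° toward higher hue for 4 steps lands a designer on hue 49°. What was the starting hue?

313°

4 steps of 24° (toward higher hue) give a net shift of +96°.
Start = end − shift: 49 − 96 = -47 → -47 + 360 = 313°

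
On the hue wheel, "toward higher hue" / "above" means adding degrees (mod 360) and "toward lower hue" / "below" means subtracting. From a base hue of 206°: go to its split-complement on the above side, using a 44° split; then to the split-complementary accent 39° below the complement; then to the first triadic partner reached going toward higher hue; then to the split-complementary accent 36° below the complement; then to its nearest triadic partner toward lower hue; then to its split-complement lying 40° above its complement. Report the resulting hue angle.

+224° (split-comp 44° ↑): 206 + 224 = 430 → 430 − 360 = 70°
+141° (split-comp 39° ↓): 70 + 141 = 211°
+120° (triadic ↑): 211 + 120 = 331°
+144° (split-comp 36° ↓): 331 + 144 = 475 → 475 − 360 = 115°
−120° (triadic ↓): 115 − 120 = -5 → -5 + 360 = 355°
+220° (split-comp 40° ↑): 355 + 220 = 575 → 575 − 360 = 215°

215°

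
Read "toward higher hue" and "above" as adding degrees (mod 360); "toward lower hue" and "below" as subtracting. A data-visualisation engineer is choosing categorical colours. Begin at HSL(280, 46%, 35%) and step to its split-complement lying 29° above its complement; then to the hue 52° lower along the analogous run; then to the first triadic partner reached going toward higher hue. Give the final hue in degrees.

197°

+209° (split-comp 29° ↑): 280 + 209 = 489 → 489 − 360 = 129°
−52° (analog 52° ↓): 129 − 52 = 77°
+120° (triadic ↑): 77 + 120 = 197°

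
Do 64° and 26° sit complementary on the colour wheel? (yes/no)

Angular distance: |64 − 26| = 38 = 38°.
Complementary requires 180°.

no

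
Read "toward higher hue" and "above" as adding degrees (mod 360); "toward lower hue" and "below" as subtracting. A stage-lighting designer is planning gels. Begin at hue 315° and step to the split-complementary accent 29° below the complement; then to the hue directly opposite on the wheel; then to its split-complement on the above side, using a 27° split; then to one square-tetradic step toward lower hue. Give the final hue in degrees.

split-comp 29° ↓ +151°: 315 + 151 = 466 → 466 − 360 = 106°
complement +180°: 106 + 180 = 286°
split-comp 27° ↑ +207°: 286 + 207 = 493 → 493 − 360 = 133°
square ↓ −90°: 133 − 90 = 43°

43°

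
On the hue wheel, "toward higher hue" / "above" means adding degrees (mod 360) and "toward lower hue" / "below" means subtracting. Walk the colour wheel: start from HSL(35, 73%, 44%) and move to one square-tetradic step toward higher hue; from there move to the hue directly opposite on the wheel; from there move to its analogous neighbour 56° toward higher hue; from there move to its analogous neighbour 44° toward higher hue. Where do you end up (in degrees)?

45°

+90° (square ↑): 35 + 90 = 125°
+180° (complement): 125 + 180 = 305°
+56° (analog 56° ↑): 305 + 56 = 361 → 361 − 360 = 1°
+44° (analog 44° ↑): 1 + 44 = 45°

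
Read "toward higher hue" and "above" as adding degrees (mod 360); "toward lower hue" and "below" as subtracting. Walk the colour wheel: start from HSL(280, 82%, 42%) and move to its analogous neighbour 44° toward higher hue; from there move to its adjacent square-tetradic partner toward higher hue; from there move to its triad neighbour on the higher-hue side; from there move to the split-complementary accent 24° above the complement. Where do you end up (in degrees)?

18°

+44° (analog 44° ↑): 280 + 44 = 324°
+90° (square ↑): 324 + 90 = 414 → 414 − 360 = 54°
+120° (triadic ↑): 54 + 120 = 174°
+204° (split-comp 24° ↑): 174 + 204 = 378 → 378 − 360 = 18°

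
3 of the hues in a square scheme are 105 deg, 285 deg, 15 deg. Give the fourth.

195°

A square tetradic scheme places four hues every 90°.
The full set through 15° is {15°, 105°, 195°, 285°}.
Given {15°, 105°, 285°}, the missing hue is 195°.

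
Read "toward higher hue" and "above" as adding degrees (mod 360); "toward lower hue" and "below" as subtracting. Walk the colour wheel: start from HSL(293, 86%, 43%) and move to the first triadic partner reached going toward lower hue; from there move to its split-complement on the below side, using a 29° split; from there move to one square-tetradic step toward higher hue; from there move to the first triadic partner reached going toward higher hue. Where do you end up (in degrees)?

174°

−120° (triadic ↓): 293 − 120 = 173°
+151° (split-comp 29° ↓): 173 + 151 = 324°
+90° (square ↑): 324 + 90 = 414 → 414 − 360 = 54°
+120° (triadic ↑): 54 + 120 = 174°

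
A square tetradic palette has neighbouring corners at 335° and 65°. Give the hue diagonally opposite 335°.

155°

A square tetradic scheme places four hues 90° apart; opposite corners are 180° apart.
335 + 180 = 515 → 515 − 360 = 155°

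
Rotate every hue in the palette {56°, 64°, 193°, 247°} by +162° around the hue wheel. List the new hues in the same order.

218°, 226°, 355°, 49°

56 + 162 = 218°
64 + 162 = 226°
193 + 162 = 355°
247 + 162 = 409 → 409 − 360 = 49°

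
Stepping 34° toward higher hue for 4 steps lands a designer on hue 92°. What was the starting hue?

4 steps of 34° (toward higher hue) give a net shift of +136°.
Start = end − shift: 92 − 136 = -44 → -44 + 360 = 316°

316°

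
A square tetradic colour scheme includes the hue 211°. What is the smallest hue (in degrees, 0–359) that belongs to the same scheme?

A square tetradic scheme places four hues every 90°.
The full set through 211° is {31°, 121°, 211°, 301°}.

31°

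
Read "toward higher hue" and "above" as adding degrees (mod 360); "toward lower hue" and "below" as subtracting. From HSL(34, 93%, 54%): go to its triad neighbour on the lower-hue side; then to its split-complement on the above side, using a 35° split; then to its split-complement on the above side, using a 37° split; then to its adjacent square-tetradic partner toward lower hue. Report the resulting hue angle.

256°

triadic ↓ −120°: 34 − 120 = -86 → -86 + 360 = 274°
split-comp 35° ↑ +215°: 274 + 215 = 489 → 489 − 360 = 129°
split-comp 37° ↑ +217°: 129 + 217 = 346°
square ↓ −90°: 346 − 90 = 256°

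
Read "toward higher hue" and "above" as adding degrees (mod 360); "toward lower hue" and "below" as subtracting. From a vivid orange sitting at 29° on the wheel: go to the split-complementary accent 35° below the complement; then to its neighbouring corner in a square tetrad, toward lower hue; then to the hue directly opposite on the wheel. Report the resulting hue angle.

264°

29 + 145 = 174°   (split-comp 35° ↓)
174 − 90 = 84°   (square ↓)
84 + 180 = 264°   (complement)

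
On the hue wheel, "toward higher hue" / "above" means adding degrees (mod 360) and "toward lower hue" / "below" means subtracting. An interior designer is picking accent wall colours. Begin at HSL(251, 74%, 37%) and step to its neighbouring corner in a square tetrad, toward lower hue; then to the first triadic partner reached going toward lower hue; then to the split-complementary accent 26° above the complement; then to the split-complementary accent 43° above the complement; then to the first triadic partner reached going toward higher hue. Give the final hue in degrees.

230°

251 − 90 = 161°   (square ↓)
161 − 120 = 41°   (triadic ↓)
41 + 206 = 247°   (split-comp 26° ↑)
247 + 223 = 470 → 470 − 360 = 110°   (split-comp 43° ↑)
110 + 120 = 230°   (triadic ↑)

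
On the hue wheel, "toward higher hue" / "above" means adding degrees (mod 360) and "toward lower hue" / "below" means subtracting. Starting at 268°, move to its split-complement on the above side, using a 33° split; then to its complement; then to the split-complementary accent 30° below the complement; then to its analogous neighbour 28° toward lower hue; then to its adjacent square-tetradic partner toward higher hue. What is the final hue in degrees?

268 + 213 = 481 → 481 − 360 = 121°   (split-comp 33° ↑)
121 + 180 = 301°   (complement)
301 + 150 = 451 → 451 − 360 = 91°   (split-comp 30° ↓)
91 − 28 = 63°   (analog 28° ↓)
63 + 90 = 153°   (square ↑)

153°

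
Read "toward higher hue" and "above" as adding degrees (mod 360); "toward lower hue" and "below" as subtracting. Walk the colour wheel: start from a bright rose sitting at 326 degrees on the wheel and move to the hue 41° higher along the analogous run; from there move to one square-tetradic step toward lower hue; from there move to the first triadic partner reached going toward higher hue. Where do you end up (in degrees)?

analog 41° ↑ +41°: 326 + 41 = 367 → 367 − 360 = 7°
square ↓ −90°: 7 − 90 = -83 → -83 + 360 = 277°
triadic ↑ +120°: 277 + 120 = 397 → 397 − 360 = 37°

37°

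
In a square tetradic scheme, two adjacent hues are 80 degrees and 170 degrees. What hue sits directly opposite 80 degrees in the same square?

260°

A square tetradic scheme places four hues 90° apart; opposite corners are 180° apart.
80 + 180 = 260°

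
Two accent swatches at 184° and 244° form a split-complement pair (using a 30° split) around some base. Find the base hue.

34°

The accents sit 30° either side of the complement, so the complement is their short-arc midpoint on the wheel.
Short-arc midpoint of 184° and 244°: 214°.
Base is 180° from the complement: 214 − 180 = 34°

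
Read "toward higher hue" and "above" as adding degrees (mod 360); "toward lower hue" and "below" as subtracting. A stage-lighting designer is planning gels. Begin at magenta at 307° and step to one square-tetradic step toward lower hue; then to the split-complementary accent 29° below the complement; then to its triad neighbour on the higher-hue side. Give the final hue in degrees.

128°

−90° (square ↓): 307 − 90 = 217°
+151° (split-comp 29° ↓): 217 + 151 = 368 → 368 − 360 = 8°
+120° (triadic ↑): 8 + 120 = 128°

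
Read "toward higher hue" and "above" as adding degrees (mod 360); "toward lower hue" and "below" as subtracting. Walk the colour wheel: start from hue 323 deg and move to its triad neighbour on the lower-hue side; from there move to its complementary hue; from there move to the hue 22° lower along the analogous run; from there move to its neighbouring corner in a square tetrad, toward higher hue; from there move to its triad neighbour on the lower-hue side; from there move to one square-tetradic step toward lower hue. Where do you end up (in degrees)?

241°

triadic ↓ −120°: 323 − 120 = 203°
complement +180°: 203 + 180 = 383 → 383 − 360 = 23°
analog 22° ↓ −22°: 23 − 22 = 1°
square ↑ +90°: 1 + 90 = 91°
triadic ↓ −120°: 91 − 120 = -29 → -29 + 360 = 331°
square ↓ −90°: 331 − 90 = 241°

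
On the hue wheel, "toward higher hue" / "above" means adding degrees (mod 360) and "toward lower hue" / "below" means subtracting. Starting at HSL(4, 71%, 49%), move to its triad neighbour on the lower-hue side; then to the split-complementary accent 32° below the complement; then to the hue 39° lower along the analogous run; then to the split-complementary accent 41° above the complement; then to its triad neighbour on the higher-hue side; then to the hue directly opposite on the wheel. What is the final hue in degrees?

triadic ↓ −120°: 4 − 120 = -116 → -116 + 360 = 244°
split-comp 32° ↓ +148°: 244 + 148 = 392 → 392 − 360 = 32°
analog 39° ↓ −39°: 32 − 39 = -7 → -7 + 360 = 353°
split-comp 41° ↑ +221°: 353 + 221 = 574 → 574 − 360 = 214°
triadic ↑ +120°: 214 + 120 = 334°
complement +180°: 334 + 180 = 514 → 514 − 360 = 154°

154°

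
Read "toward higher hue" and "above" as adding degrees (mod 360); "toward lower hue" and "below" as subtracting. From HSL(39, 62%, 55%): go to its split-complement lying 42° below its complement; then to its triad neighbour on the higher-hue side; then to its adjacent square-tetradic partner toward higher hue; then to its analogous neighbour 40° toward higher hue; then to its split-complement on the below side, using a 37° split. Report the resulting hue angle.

210°

39 + 138 = 177°   (split-comp 42° ↓)
177 + 120 = 297°   (triadic ↑)
297 + 90 = 387 → 387 − 360 = 27°   (square ↑)
27 + 40 = 67°   (analog 40° ↑)
67 + 143 = 210°   (split-comp 37° ↓)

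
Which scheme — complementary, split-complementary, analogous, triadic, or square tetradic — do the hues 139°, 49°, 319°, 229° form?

Sort the hues: 49°, 139°, 229°, 319°.
Successive gaps around the wheel: 90°, 90°, 90°, 90°.
Four hues every 90° form a square tetradic scheme.

square tetradic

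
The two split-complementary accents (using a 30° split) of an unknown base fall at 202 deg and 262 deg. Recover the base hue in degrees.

The accents sit 30° either side of the complement, so the complement is their short-arc midpoint on the wheel.
Short-arc midpoint of 202° and 262°: 232°.
Base is 180° from the complement: 232 − 180 = 52°

52°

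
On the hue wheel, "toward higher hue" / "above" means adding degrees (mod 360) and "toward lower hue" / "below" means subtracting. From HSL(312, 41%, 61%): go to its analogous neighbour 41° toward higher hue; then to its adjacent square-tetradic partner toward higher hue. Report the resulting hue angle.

83°

analog 41° ↑ +41°: 312 + 41 = 353°
square ↑ +90°: 353 + 90 = 443 → 443 − 360 = 83°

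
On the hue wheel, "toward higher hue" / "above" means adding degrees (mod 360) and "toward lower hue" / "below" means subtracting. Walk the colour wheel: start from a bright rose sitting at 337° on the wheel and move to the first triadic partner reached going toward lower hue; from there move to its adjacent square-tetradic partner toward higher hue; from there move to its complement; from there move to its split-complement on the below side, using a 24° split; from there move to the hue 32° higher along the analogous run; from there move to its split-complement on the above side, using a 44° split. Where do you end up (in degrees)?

179°

−120° (triadic ↓): 337 − 120 = 217°
+90° (square ↑): 217 + 90 = 307°
+180° (complement): 307 + 180 = 487 → 487 − 360 = 127°
+156° (split-comp 24° ↓): 127 + 156 = 283°
+32° (analog 32° ↑): 283 + 32 = 315°
+224° (split-comp 44° ↑): 315 + 224 = 539 → 539 − 360 = 179°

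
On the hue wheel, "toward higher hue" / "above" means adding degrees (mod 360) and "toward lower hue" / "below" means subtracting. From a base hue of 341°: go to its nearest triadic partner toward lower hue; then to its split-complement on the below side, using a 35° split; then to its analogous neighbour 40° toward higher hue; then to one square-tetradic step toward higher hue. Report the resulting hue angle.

136°

341 − 120 = 221°   (triadic ↓)
221 + 145 = 366 → 366 − 360 = 6°   (split-comp 35° ↓)
6 + 40 = 46°   (analog 40° ↑)
46 + 90 = 136°   (square ↑)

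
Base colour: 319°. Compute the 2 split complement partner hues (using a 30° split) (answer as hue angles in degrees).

109° and 169°

Split-complementary hues sit 30° either side of the complement.
Complement of 319°: 319 + 180 = 499 → 499 − 360 = 139°
139 − 30 = 109°
139 + 30 = 169°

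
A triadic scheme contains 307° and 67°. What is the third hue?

A triad spaces three hues 120° apart.
The full set is {67°, 187°, 307°}.

187°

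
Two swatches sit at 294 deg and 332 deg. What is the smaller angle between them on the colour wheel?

|294 − 332| = 38.
38 ≤ 180, so the shorter arc is 38°.

38°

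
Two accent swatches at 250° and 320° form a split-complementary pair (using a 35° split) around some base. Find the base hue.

The accents sit 35° either side of the complement, so the complement is their short-arc midpoint on the wheel.
Short-arc midpoint of 250° and 320°: 285°.
Base is 180° from the complement: 285 − 180 = 105°

105°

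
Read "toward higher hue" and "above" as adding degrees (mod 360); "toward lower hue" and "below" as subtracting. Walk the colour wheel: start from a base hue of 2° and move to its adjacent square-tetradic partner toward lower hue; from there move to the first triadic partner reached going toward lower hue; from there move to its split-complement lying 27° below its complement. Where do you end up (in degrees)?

2 − 90 = -88 → -88 + 360 = 272°   (square ↓)
272 − 120 = 152°   (triadic ↓)
152 + 153 = 305°   (split-comp 27° ↓)

305°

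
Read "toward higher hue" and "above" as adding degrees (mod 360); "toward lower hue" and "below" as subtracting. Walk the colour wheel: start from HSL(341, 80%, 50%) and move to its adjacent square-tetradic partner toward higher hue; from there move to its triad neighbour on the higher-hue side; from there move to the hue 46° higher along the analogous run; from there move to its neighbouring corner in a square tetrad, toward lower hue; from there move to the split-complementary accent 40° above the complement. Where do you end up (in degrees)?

341 + 90 = 431 → 431 − 360 = 71°   (square ↑)
71 + 120 = 191°   (triadic ↑)
191 + 46 = 237°   (analog 46° ↑)
237 − 90 = 147°   (square ↓)
147 + 220 = 367 → 367 − 360 = 7°   (split-comp 40° ↑)

7°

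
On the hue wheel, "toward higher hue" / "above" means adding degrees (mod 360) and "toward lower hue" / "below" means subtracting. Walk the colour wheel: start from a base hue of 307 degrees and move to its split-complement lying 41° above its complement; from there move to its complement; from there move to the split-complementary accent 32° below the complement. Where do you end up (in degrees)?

split-comp 41° ↑ +221°: 307 + 221 = 528 → 528 − 360 = 168°
complement +180°: 168 + 180 = 348°
split-comp 32° ↓ +148°: 348 + 148 = 496 → 496 − 360 = 136°

136°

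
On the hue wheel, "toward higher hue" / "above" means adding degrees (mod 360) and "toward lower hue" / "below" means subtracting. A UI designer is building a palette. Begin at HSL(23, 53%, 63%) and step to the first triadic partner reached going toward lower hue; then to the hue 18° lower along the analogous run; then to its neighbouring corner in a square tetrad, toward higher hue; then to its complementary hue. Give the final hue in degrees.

155°

−120° (triadic ↓): 23 − 120 = -97 → -97 + 360 = 263°
−18° (analog 18° ↓): 263 − 18 = 245°
+90° (square ↑): 245 + 90 = 335°
+180° (complement): 335 + 180 = 515 → 515 − 360 = 155°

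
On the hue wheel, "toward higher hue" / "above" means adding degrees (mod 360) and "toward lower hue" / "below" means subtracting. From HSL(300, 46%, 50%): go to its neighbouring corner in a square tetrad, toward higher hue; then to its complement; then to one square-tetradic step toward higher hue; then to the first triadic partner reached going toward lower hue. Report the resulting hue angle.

180°

300 + 90 = 390 → 390 − 360 = 30°   (square ↑)
30 + 180 = 210°   (complement)
210 + 90 = 300°   (square ↑)
300 − 120 = 180°   (triadic ↓)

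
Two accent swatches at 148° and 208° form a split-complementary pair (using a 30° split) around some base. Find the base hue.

The accents sit 30° either side of the complement, so the complement is their short-arc midpoint on the wheel.
Short-arc midpoint of 148° and 208°: 178°.
Base is 180° from the complement: 178 − 180 = -2 → -2 + 360 = 358°

358°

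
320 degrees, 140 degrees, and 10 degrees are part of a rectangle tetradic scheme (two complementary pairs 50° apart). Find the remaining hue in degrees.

190°

A rectangular tetradic uses two complementary pairs 50° apart: offsets 0°, 50°, 180°, 230°.
Among {10°, 140°, 320°}, 320° and 140° are a 180° pair.
The remaining hue 10° needs its own complement: 10 + 180 = 190°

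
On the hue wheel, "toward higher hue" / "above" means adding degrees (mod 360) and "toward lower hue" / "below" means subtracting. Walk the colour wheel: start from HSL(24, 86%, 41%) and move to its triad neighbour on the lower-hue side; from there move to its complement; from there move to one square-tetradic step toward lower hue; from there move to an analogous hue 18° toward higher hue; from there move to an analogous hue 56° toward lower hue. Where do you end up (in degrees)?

316°

−120° (triadic ↓): 24 − 120 = -96 → -96 + 360 = 264°
+180° (complement): 264 + 180 = 444 → 444 − 360 = 84°
−90° (square ↓): 84 − 90 = -6 → -6 + 360 = 354°
+18° (analog 18° ↑): 354 + 18 = 372 → 372 − 360 = 12°
−56° (analog 56° ↓): 12 − 56 = -44 → -44 + 360 = 316°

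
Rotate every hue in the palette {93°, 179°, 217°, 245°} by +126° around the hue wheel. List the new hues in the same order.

93 + 126 = 219°
179 + 126 = 305°
217 + 126 = 343°
245 + 126 = 371 → 371 − 360 = 11°

219°, 305°, 343°, 11°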